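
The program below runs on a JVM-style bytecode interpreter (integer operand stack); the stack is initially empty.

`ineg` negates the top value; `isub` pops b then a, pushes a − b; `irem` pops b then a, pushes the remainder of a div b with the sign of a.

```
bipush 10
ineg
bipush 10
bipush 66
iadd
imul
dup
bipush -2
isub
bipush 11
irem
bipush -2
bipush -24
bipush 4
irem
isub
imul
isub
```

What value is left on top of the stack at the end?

-780

bipush 10  : 10
ineg       : -10
bipush 10  : -10 10
bipush 66  : -10 10 66
iadd       : -10 76
imul       : -760
dup        : -760 -760
bipush -2  : -760 -760 -2
isub       : -760 -758
bipush 11  : -760 -758 11
irem       : -760 -10
bipush -2  : -760 -10 -2
bipush -24 : -760 -10 -2 -24
bipush 4   : -760 -10 -2 -24 4
irem       : -760 -10 -2 0
isub       : -760 -10 -2
imul       : -760 20
isub       : -780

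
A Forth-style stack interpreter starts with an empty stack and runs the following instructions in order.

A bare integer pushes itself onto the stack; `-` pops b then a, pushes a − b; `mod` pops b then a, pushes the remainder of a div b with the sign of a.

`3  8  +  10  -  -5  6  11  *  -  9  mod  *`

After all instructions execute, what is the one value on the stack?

3   -> [3]
8   -> [3, 8]
+   -> [11]
10  -> [11, 10]
-   -> [1]
-5  -> [1, -5]
6   -> [1, -5, 6]
11  -> [1, -5, 6, 11]
*   -> [1, -5, 66]
-   -> [1, -71]
9   -> [1, -71, 9]
mod -> [1, -8]
*   -> [-8]

-8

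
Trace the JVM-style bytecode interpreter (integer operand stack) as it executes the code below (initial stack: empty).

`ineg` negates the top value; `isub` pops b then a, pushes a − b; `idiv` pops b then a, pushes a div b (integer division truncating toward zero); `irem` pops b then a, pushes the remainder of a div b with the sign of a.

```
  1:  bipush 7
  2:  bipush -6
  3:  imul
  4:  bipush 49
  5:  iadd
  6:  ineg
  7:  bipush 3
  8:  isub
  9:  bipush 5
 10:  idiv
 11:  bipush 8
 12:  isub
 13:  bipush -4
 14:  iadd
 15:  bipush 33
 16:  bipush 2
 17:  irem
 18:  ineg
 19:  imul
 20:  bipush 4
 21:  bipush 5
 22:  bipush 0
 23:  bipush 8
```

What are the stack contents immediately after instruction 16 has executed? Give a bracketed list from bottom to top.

bipush 7  : [7]
bipush -6 : [7, -6]
imul      : [-42]
bipush 49 : [-42, 49]
iadd      : [7]
ineg      : [-7]
bipush 3  : [-7, 3]
isub      : [-10]
bipush 5  : [-10, 5]
idiv      : [-2]
bipush 8  : [-2, 8]
isub      : [-10]
bipush -4 : [-10, -4]
iadd      : [-14]
bipush 33 : [-14, 33]
bipush 2  : [-14, 33, 2]

[-14, 33, 2]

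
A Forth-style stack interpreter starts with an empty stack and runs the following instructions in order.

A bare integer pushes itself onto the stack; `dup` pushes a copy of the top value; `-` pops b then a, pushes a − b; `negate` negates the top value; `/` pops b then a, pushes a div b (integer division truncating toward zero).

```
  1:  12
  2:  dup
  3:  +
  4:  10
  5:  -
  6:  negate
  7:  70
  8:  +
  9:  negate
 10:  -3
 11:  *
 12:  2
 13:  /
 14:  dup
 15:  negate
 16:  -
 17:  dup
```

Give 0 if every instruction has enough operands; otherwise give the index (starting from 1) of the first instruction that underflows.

12     : 12
dup    : 12 12
+      : 24
10     : 24 10
-      : 14
negate : -14
70     : -14 70
+      : 56
negate : -56
-3     : -56 -3
*      : 168
2      : 168 2
/      : 84
dup    : 84 84
negate : 84 -84
-      : 168
dup    : 168 168

0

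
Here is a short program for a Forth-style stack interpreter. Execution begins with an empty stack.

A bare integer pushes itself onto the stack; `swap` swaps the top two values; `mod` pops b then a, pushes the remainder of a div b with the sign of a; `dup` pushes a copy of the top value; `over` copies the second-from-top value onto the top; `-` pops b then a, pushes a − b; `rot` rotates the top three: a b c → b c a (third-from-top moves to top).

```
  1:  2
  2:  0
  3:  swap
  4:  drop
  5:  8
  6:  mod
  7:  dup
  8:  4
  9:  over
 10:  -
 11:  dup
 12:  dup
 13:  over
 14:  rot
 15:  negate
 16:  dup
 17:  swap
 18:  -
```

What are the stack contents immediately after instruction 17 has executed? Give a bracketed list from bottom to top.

2      : [2]
0      : [2, 0]
swap   : [0, 2]
drop   : [0]
8      : [0, 8]
mod    : [0]
dup    : [0, 0]
4      : [0, 0, 4]
over   : [0, 0, 4, 0]
-      : [0, 0, 4]
dup    : [0, 0, 4, 4]
dup    : [0, 0, 4, 4, 4]
over   : [0, 0, 4, 4, 4, 4]
rot    : [0, 0, 4, 4, 4, 4]
negate : [0, 0, 4, 4, 4, -4]
dup    : [0, 0, 4, 4, 4, -4, -4]
swap   : [0, 0, 4, 4, 4, -4, -4]

[0, 0, 4, 4, 4, -4, -4]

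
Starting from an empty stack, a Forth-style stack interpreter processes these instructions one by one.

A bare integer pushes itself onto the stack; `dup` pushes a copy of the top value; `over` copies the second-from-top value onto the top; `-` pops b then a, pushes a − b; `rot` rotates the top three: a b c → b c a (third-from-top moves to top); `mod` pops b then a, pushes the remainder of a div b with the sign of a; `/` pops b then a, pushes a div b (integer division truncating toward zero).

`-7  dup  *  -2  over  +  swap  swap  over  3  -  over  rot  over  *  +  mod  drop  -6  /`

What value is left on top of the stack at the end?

-7   → -7
dup  → -7 -7
*    → 49
-2   → 49 -2
over → 49 -2 49
+    → 49 47
swap → 47 49
swap → 49 47
over → 49 47 49
3    → 49 47 49 3
-    → 49 47 46
over → 49 47 46 47
rot  → 49 46 47 47
over → 49 46 47 47 47
*    → 49 46 47 2209
+    → 49 46 2256
mod  → 49 46
drop → 49
-6   → 49 -6
/    → -8

-8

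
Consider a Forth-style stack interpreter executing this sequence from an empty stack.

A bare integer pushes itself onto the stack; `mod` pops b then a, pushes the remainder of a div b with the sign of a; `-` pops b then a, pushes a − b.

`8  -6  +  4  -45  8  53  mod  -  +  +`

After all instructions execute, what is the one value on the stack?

8   → [8]
-6  → [8, -6]
+   → [2]
4   → [2, 4]
-45 → [2, 4, -45]
8   → [2, 4, -45, 8]
53  → [2, 4, -45, 8, 53]
mod → [2, 4, -45, 8]
-   → [2, 4, -53]
+   → [2, -49]
+   → [-47]

-47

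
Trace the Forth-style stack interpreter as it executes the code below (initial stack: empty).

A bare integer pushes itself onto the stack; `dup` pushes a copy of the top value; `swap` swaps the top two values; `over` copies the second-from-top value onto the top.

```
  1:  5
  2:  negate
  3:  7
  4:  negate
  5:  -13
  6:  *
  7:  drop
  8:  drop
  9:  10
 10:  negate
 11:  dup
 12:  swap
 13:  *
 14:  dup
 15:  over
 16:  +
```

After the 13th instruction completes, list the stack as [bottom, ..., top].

[100]

5      : 5
negate : -5
7      : -5 7
negate : -5 -7
-13    : -5 -7 -13
*      : -5 91
drop   : -5
drop   : (empty)
10     : 10
negate : -10
dup    : -10 -10
swap   : -10 -10
*      : 100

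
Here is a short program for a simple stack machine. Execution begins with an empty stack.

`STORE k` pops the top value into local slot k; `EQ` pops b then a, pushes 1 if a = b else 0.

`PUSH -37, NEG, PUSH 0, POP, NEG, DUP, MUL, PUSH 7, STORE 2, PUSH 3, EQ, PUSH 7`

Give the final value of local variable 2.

7

PUSH -37 : -37
NEG      : 37
PUSH 0   : 37 0
POP      : 37
NEG      : -37
DUP      : -37 -37
MUL      : 1369
PUSH 7   : 1369 7
STORE 2  : 1369
PUSH 3   : 1369 3
EQ       : 0
PUSH 7   : 0 7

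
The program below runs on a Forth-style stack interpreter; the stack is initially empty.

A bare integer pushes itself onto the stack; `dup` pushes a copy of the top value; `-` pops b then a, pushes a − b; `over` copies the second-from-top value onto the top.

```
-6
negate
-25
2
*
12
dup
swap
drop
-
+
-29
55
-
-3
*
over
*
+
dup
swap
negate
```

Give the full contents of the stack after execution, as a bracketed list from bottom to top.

-6      [-6]
negate  [6]
-25     [6, -25]
2       [6, -25, 2]
*       [6, -50]
12      [6, -50, 12]
dup     [6, -50, 12, 12]
swap    [6, -50, 12, 12]
drop    [6, -50, 12]
-       [6, -62]
+       [-56]
-29     [-56, -29]
55      [-56, -29, 55]
-       [-56, -84]
-3      [-56, -84, -3]
*       [-56, 252]
over    [-56, 252, -56]
*       [-56, -14112]
+       [-14168]
dup     [-14168, -14168]
swap    [-14168, -14168]
negate  [-14168, 14168]

[-14168, 14168]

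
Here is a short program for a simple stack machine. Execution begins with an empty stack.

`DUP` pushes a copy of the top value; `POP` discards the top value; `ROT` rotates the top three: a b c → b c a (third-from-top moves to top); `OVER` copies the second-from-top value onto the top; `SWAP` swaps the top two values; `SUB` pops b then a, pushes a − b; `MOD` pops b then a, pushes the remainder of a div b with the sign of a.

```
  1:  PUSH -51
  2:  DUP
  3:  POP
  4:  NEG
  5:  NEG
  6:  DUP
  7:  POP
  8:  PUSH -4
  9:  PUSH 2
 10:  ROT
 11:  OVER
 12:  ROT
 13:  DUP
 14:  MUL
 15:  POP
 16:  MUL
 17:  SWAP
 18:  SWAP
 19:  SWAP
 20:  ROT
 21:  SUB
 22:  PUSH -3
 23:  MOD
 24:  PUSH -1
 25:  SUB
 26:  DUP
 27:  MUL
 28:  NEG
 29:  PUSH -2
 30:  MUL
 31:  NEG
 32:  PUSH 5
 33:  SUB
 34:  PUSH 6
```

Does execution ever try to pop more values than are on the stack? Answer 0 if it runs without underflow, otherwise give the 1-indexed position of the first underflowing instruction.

PUSH -51 -> -51
DUP      -> -51 -51
POP      -> -51
NEG      -> 51
NEG      -> -51
DUP      -> -51 -51
POP      -> -51
PUSH -4  -> -51 -4
PUSH 2   -> -51 -4 2
ROT      -> -4 2 -51
OVER     -> -4 2 -51 2
ROT      -> -4 -51 2 2
DUP      -> -4 -51 2 2 2
MUL      -> -4 -51 2 4
POP      -> -4 -51 2
MUL      -> -4 -102
SWAP     -> -102 -4
SWAP     -> -4 -102
SWAP     -> -102 -4
ROT  — needs 3 operands, stack has 2 → underflow

20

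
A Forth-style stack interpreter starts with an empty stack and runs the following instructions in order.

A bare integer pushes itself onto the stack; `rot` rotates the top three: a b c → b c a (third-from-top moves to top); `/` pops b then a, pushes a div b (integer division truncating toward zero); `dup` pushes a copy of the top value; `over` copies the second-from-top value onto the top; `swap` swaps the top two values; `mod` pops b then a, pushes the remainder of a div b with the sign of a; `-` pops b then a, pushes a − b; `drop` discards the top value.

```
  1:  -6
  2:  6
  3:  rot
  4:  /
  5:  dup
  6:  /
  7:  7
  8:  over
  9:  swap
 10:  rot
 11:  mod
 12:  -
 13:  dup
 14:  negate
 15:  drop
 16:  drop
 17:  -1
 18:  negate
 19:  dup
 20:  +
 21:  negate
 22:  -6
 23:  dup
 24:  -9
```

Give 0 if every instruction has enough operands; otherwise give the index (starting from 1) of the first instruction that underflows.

-6  -6
6   -6 6
rot  — needs 3 operands, stack has 2 → underflow

3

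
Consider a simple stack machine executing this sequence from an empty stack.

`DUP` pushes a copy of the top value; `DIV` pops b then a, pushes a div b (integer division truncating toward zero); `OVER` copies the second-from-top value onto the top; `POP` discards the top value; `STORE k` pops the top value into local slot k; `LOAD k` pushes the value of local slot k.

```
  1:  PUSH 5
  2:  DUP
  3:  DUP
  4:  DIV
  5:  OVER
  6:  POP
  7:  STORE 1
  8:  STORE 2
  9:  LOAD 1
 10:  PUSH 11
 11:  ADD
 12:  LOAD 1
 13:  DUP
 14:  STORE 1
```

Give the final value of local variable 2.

5

PUSH 5  : 5
DUP     : 5 5
DUP     : 5 5 5
DIV     : 5 1
OVER    : 5 1 5
POP     : 5 1
STORE 1 : 5
STORE 2 : (empty)
LOAD 1  : 1
PUSH 11 : 1 11
ADD     : 12
LOAD 1  : 12 1
DUP     : 12 1 1
STORE 1 : 12 1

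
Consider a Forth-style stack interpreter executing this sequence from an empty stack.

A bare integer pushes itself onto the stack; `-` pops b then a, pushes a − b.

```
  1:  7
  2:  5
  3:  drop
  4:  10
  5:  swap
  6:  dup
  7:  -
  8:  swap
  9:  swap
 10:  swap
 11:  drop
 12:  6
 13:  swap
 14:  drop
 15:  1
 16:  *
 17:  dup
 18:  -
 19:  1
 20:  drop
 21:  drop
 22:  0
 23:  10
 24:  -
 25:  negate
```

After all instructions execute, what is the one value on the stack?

10

7      -> 7
5      -> 7 5
drop   -> 7
10     -> 7 10
swap   -> 10 7
dup    -> 10 7 7
-      -> 10 0
swap   -> 0 10
swap   -> 10 0
swap   -> 0 10
drop   -> 0
6      -> 0 6
swap   -> 6 0
drop   -> 6
1      -> 6 1
*      -> 6
dup    -> 6 6
-      -> 0
1      -> 0 1
drop   -> 0
drop   -> (empty)
0      -> 0
10     -> 0 10
-      -> -10
negate -> 10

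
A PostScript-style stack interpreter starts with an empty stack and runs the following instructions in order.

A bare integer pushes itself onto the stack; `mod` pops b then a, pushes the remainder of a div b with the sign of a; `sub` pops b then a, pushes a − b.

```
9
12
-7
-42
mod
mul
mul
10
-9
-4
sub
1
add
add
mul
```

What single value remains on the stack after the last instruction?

-4536

9   -> 9
12  -> 9 12
-7  -> 9 12 -7
-42 -> 9 12 -7 -42
mod -> 9 12 -7
mul -> 9 -84
mul -> -756
10  -> -756 10
-9  -> -756 10 -9
-4  -> -756 10 -9 -4
sub -> -756 10 -5
1   -> -756 10 -5 1
add -> -756 10 -4
add -> -756 6
mul -> -4536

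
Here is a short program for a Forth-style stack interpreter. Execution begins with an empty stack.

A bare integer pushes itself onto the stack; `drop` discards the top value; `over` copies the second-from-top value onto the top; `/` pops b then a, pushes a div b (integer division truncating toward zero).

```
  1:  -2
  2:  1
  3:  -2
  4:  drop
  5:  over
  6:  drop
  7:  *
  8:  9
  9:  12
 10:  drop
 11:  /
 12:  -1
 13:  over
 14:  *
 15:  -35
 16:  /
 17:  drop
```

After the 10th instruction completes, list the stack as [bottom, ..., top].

[-2, 9]

-2   : -2
1    : -2 1
-2   : -2 1 -2
drop : -2 1
over : -2 1 -2
drop : -2 1
*    : -2
9    : -2 9
12   : -2 9 12
drop : -2 9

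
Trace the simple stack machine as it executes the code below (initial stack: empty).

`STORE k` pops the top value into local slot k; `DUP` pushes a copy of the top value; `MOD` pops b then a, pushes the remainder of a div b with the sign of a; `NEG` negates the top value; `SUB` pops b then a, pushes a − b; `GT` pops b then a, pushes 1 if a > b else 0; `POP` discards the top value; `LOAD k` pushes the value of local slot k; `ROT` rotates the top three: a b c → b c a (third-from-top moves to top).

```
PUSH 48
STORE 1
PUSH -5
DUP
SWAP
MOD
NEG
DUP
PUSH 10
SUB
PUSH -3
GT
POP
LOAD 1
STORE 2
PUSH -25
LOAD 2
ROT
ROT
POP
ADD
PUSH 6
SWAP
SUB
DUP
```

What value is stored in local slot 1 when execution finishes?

48

PUSH 48   [48]
STORE 1   []
PUSH -5   [-5]
DUP       [-5, -5]
SWAP      [-5, -5]
MOD       [0]
NEG       [0]
DUP       [0, 0]
PUSH 10   [0, 0, 10]
SUB       [0, -10]
PUSH -3   [0, -10, -3]
GT        [0, 0]
POP       [0]
LOAD 1    [0, 48]
STORE 2   [0]
PUSH -25  [0, -25]
LOAD 2    [0, -25, 48]
ROT       [-25, 48, 0]
ROT       [48, 0, -25]
POP       [48, 0]
ADD       [48]
PUSH 6    [48, 6]
SWAP      [6, 48]
SUB       [-42]
DUP       [-42, -42]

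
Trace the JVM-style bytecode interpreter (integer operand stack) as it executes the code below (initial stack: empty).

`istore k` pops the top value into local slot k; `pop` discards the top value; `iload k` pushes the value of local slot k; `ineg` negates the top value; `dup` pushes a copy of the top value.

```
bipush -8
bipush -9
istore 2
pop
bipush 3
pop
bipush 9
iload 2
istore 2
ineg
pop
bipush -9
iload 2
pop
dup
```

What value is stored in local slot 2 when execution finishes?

-9

bipush -8  [-8]
bipush -9  [-8, -9]
istore 2   [-8]
pop        []
bipush 3   [3]
pop        []
bipush 9   [9]
iload 2    [9, -9]
istore 2   [9]
ineg       [-9]
pop        []
bipush -9  [-9]
iload 2    [-9, -9]
pop        [-9]
dup        [-9, -9]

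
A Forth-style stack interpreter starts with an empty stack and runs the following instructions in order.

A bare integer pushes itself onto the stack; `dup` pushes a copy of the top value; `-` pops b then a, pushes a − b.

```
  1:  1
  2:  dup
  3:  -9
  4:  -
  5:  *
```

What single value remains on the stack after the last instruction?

10

1   : 1
dup : 1 1
-9  : 1 1 -9
-   : 1 10
*   : 10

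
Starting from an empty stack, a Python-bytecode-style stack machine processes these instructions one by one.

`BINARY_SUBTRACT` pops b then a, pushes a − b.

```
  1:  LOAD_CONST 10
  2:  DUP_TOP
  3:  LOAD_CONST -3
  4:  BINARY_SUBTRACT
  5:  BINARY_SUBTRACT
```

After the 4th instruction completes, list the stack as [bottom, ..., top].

LOAD_CONST 10    [10]
DUP_TOP          [10, 10]
LOAD_CONST -3    [10, 10, -3]
BINARY_SUBTRACT  [10, 13]

[10, 13]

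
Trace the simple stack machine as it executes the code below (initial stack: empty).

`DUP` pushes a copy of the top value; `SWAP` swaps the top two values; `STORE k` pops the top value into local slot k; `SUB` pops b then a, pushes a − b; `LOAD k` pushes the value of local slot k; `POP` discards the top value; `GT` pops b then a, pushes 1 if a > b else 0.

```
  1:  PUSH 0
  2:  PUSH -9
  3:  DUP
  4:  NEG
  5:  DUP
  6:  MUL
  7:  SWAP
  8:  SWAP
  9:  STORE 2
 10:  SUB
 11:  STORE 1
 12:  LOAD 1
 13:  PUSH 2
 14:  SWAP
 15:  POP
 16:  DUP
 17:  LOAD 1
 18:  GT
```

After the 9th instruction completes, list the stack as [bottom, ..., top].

PUSH 0  -> 0
PUSH -9 -> 0 -9
DUP     -> 0 -9 -9
NEG     -> 0 -9 9
DUP     -> 0 -9 9 9
MUL     -> 0 -9 81
SWAP    -> 0 81 -9
SWAP    -> 0 -9 81
STORE 2 -> 0 -9

[0, -9]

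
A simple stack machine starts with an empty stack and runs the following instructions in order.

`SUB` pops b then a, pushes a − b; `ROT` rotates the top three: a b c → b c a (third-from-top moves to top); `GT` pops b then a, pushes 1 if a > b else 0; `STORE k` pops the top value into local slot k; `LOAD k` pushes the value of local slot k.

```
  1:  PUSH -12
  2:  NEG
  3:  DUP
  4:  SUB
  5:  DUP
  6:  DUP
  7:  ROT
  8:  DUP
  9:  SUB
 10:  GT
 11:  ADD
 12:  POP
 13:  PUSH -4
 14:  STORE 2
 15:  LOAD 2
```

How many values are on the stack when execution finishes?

1

PUSH -12 : [-12]
NEG      : [12]
DUP      : [12, 12]
SUB      : [0]
DUP      : [0, 0]
DUP      : [0, 0, 0]
ROT      : [0, 0, 0]
DUP      : [0, 0, 0, 0]
SUB      : [0, 0, 0]
GT       : [0, 0]
ADD      : [0]
POP      : []
PUSH -4  : [-4]
STORE 2  : []
LOAD 2   : [-4]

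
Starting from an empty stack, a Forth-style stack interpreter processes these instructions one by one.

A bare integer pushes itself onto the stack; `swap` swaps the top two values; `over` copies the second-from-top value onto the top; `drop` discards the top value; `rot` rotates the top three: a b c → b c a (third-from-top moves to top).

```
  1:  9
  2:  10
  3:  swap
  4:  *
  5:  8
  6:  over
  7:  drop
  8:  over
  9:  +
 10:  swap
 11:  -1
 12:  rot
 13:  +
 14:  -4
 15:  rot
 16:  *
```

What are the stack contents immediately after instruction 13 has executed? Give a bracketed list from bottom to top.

9    -> [9]
10   -> [9, 10]
swap -> [10, 9]
*    -> [90]
8    -> [90, 8]
over -> [90, 8, 90]
drop -> [90, 8]
over -> [90, 8, 90]
+    -> [90, 98]
swap -> [98, 90]
-1   -> [98, 90, -1]
rot  -> [90, -1, 98]
+    -> [90, 97]

[90, 97]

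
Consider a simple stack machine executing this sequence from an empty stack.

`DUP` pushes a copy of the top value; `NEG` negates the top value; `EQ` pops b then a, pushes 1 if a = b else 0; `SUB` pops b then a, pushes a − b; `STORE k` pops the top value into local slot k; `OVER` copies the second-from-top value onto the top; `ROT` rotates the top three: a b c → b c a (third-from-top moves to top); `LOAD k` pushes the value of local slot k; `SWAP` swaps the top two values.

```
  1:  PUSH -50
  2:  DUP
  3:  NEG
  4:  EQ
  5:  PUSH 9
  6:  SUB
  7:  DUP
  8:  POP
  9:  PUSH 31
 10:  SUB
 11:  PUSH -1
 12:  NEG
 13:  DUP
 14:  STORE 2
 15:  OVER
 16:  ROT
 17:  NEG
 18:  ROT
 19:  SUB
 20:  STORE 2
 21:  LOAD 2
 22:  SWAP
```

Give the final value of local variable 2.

39

PUSH -50  [-50]
DUP       [-50, -50]
NEG       [-50, 50]
EQ        [0]
PUSH 9    [0, 9]
SUB       [-9]
DUP       [-9, -9]
POP       [-9]
PUSH 31   [-9, 31]
SUB       [-40]
PUSH -1   [-40, -1]
NEG       [-40, 1]
DUP       [-40, 1, 1]
STORE 2   [-40, 1]
OVER      [-40, 1, -40]
ROT       [1, -40, -40]
NEG       [1, -40, 40]
ROT       [-40, 40, 1]
SUB       [-40, 39]
STORE 2   [-40]
LOAD 2    [-40, 39]
SWAP      [39, -40]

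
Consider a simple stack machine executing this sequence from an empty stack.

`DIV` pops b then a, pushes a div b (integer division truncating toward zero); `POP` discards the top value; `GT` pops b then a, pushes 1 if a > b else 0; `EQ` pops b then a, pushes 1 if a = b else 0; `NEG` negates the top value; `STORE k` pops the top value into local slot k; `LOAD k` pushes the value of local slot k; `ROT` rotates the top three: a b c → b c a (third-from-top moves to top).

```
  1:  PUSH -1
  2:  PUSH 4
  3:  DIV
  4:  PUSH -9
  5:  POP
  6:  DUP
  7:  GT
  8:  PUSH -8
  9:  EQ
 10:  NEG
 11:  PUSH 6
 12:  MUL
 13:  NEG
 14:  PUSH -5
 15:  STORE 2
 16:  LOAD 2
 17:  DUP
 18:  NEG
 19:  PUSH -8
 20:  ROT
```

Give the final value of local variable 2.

-5

PUSH -1 → [-1]
PUSH 4  → [-1, 4]
DIV     → [0]
PUSH -9 → [0, -9]
POP     → [0]
DUP     → [0, 0]
GT      → [0]
PUSH -8 → [0, -8]
EQ      → [0]
NEG     → [0]
PUSH 6  → [0, 6]
MUL     → [0]
NEG     → [0]
PUSH -5 → [0, -5]
STORE 2 → [0]
LOAD 2  → [0, -5]
DUP     → [0, -5, -5]
NEG     → [0, -5, 5]
PUSH -8 → [0, -5, 5, -8]
ROT     → [0, 5, -8, -5]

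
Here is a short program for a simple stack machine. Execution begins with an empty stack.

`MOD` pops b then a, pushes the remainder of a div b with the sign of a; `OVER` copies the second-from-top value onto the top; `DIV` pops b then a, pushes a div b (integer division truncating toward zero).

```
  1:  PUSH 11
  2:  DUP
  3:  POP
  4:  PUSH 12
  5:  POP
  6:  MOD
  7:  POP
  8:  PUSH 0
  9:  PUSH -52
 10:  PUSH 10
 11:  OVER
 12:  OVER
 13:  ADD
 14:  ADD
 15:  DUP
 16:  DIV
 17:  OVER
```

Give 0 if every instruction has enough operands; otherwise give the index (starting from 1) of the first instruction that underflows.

PUSH 11 : [11]
DUP     : [11, 11]
POP     : [11]
PUSH 12 : [11, 12]
POP     : [11]
MOD  — needs 2 operands, stack has 1 → underflow

6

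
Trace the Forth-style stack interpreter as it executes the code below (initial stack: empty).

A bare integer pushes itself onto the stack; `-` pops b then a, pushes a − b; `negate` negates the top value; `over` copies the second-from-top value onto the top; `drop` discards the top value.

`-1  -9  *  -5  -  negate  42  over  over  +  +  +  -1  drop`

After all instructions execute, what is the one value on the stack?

-1     → [-1]
-9     → [-1, -9]
*      → [9]
-5     → [9, -5]
-      → [14]
negate → [-14]
42     → [-14, 42]
over   → [-14, 42, -14]
over   → [-14, 42, -14, 42]
+      → [-14, 42, 28]
+      → [-14, 70]
+      → [56]
-1     → [56, -1]
drop   → [56]

56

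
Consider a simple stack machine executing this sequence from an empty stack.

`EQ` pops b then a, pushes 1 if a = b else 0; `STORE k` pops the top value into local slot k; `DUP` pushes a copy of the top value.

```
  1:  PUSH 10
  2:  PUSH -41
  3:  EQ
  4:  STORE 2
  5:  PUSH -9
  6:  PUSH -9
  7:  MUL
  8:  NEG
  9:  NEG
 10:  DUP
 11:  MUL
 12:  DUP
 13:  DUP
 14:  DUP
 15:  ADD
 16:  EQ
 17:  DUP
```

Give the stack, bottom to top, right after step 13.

[6561, 6561, 6561]

PUSH 10  → [10]
PUSH -41 → [10, -41]
EQ       → [0]
STORE 2  → []
PUSH -9  → [-9]
PUSH -9  → [-9, -9]
MUL      → [81]
NEG      → [-81]
NEG      → [81]
DUP      → [81, 81]
MUL      → [6561]
DUP      → [6561, 6561]
DUP      → [6561, 6561, 6561]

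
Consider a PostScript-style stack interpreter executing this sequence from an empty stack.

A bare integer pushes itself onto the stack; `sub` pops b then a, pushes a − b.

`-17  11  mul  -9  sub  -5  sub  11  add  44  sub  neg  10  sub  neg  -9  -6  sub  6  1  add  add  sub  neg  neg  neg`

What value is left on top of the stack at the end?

-17 -> [-17]
11  -> [-17, 11]
mul -> [-187]
-9  -> [-187, -9]
sub -> [-178]
-5  -> [-178, -5]
sub -> [-173]
11  -> [-173, 11]
add -> [-162]
44  -> [-162, 44]
sub -> [-206]
neg -> [206]
10  -> [206, 10]
sub -> [196]
neg -> [-196]
-9  -> [-196, -9]
-6  -> [-196, -9, -6]
sub -> [-196, -3]
6   -> [-196, -3, 6]
1   -> [-196, -3, 6, 1]
add -> [-196, -3, 7]
add -> [-196, 4]
sub -> [-200]
neg -> [200]
neg -> [-200]
neg -> [200]

200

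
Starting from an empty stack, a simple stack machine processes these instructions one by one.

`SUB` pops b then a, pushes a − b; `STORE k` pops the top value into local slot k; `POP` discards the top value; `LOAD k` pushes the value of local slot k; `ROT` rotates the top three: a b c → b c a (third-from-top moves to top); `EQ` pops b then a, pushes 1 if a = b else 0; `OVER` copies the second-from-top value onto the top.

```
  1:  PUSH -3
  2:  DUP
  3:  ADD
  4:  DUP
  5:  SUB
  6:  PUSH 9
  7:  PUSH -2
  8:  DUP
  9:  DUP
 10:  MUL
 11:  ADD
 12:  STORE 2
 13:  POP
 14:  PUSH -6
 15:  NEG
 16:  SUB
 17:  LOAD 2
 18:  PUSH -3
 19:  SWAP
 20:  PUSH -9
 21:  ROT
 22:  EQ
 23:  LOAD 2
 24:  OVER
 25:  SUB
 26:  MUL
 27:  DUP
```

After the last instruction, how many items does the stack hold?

4

PUSH -3 -> -3
DUP     -> -3 -3
ADD     -> -6
DUP     -> -6 -6
SUB     -> 0
PUSH 9  -> 0 9
PUSH -2 -> 0 9 -2
DUP     -> 0 9 -2 -2
DUP     -> 0 9 -2 -2 -2
MUL     -> 0 9 -2 4
ADD     -> 0 9 2
STORE 2 -> 0 9
POP     -> 0
PUSH -6 -> 0 -6
NEG     -> 0 6
SUB     -> -6
LOAD 2  -> -6 2
PUSH -3 -> -6 2 -3
SWAP    -> -6 -3 2
PUSH -9 -> -6 -3 2 -9
ROT     -> -6 2 -9 -3
EQ      -> -6 2 0
LOAD 2  -> -6 2 0 2
OVER    -> -6 2 0 2 0
SUB     -> -6 2 0 2
MUL     -> -6 2 0
DUP     -> -6 2 0 0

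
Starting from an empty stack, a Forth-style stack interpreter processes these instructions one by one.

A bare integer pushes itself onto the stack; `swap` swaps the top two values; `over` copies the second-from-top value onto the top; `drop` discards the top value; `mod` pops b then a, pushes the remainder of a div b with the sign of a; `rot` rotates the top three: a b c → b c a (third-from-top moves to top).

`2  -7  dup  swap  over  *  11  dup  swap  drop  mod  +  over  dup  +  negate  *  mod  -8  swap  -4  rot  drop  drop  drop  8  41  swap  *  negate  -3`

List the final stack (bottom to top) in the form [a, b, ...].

[-328, -3]

2       2
-7      2 -7
dup     2 -7 -7
swap    2 -7 -7
over    2 -7 -7 -7
*       2 -7 49
11      2 -7 49 11
dup     2 -7 49 11 11
swap    2 -7 49 11 11
drop    2 -7 49 11
mod     2 -7 5
+       2 -2
over    2 -2 2
dup     2 -2 2 2
+       2 -2 4
negate  2 -2 -4
*       2 8
mod     2
-8      2 -8
swap    -8 2
-4      -8 2 -4
rot     2 -4 -8
drop    2 -4
drop    2
drop    (empty)
8       8
41      8 41
swap    41 8
*       328
negate  -328
-3      -328 -3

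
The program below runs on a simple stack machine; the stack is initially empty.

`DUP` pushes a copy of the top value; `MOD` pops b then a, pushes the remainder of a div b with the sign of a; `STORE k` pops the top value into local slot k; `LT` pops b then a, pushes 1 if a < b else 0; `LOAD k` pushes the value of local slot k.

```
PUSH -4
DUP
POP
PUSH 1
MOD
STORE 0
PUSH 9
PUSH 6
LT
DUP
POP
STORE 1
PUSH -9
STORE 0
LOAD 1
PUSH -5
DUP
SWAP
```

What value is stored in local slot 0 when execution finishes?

-9

PUSH -4 → [-4]
DUP     → [-4, -4]
POP     → [-4]
PUSH 1  → [-4, 1]
MOD     → [0]
STORE 0 → []
PUSH 9  → [9]
PUSH 6  → [9, 6]
LT      → [0]
DUP     → [0, 0]
POP     → [0]
STORE 1 → []
PUSH -9 → [-9]
STORE 0 → []
LOAD 1  → [0]
PUSH -5 → [0, -5]
DUP     → [0, -5, -5]
SWAP    → [0, -5, -5]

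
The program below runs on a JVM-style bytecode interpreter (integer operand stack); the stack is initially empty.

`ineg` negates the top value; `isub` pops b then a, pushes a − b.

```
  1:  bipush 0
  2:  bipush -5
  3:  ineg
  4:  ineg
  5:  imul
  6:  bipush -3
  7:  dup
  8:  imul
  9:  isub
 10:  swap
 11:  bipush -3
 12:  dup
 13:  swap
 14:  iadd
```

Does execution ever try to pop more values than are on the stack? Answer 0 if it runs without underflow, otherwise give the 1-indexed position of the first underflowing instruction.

10

bipush 0  -> [0]
bipush -5 -> [0, -5]
ineg      -> [0, 5]
ineg      -> [0, -5]
imul      -> [0]
bipush -3 -> [0, -3]
dup       -> [0, -3, -3]
imul      -> [0, 9]
isub      -> [-9]
swap  — needs 2 operands, stack has 1 → underflow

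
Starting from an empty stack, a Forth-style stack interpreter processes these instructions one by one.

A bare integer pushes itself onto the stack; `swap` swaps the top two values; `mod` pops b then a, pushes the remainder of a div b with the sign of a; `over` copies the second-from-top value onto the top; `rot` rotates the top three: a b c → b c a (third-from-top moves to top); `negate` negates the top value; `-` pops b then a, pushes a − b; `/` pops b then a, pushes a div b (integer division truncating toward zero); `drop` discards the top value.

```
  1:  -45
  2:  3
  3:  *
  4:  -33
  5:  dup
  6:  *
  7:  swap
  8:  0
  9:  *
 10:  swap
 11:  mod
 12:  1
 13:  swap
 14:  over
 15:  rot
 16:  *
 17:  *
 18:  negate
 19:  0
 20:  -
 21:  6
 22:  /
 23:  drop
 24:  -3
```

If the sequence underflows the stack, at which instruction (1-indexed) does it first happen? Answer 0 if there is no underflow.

0

-45    → -45
3      → -45 3
*      → -135
-33    → -135 -33
dup    → -135 -33 -33
*      → -135 1089
swap   → 1089 -135
0      → 1089 -135 0
*      → 1089 0
swap   → 0 1089
mod    → 0
1      → 0 1
swap   → 1 0
over   → 1 0 1
rot    → 0 1 1
*      → 0 1
*      → 0
negate → 0
0      → 0 0
-      → 0
6      → 0 6
/      → 0
drop   → (empty)
-3     → -3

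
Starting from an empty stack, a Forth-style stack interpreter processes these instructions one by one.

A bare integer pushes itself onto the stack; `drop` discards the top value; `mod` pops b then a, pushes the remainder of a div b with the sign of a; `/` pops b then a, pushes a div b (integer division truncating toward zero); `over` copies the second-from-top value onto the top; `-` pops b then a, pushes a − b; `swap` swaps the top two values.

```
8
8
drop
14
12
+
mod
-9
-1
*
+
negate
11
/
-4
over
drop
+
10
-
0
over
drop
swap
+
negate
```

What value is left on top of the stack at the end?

8      : [8]
8      : [8, 8]
drop   : [8]
14     : [8, 14]
12     : [8, 14, 12]
+      : [8, 26]
mod    : [8]
-9     : [8, -9]
-1     : [8, -9, -1]
*      : [8, 9]
+      : [17]
negate : [-17]
11     : [-17, 11]
/      : [-1]
-4     : [-1, -4]
over   : [-1, -4, -1]
drop   : [-1, -4]
+      : [-5]
10     : [-5, 10]
-      : [-15]
0      : [-15, 0]
over   : [-15, 0, -15]
drop   : [-15, 0]
swap   : [0, -15]
+      : [-15]
negate : [15]

15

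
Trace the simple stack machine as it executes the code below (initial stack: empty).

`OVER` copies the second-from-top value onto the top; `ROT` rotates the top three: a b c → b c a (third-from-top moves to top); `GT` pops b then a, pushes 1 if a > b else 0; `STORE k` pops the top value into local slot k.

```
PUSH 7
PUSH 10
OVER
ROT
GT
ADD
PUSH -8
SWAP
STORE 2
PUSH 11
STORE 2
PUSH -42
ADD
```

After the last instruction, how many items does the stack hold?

1

PUSH 7   → [7]
PUSH 10  → [7, 10]
OVER     → [7, 10, 7]
ROT      → [10, 7, 7]
GT       → [10, 0]
ADD      → [10]
PUSH -8  → [10, -8]
SWAP     → [-8, 10]
STORE 2  → [-8]
PUSH 11  → [-8, 11]
STORE 2  → [-8]
PUSH -42 → [-8, -42]
ADD      → [-50]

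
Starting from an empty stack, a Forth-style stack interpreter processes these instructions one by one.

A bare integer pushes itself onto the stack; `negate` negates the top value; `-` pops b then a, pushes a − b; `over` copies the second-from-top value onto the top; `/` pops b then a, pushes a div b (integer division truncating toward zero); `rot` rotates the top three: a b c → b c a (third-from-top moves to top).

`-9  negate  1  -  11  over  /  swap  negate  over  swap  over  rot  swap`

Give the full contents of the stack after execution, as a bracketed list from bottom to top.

[1, -8, 1, 1]

-9     → -9
negate → 9
1      → 9 1
-      → 8
11     → 8 11
over   → 8 11 8
/      → 8 1
swap   → 1 8
negate → 1 -8
over   → 1 -8 1
swap   → 1 1 -8
over   → 1 1 -8 1
rot    → 1 -8 1 1
swap   → 1 -8 1 1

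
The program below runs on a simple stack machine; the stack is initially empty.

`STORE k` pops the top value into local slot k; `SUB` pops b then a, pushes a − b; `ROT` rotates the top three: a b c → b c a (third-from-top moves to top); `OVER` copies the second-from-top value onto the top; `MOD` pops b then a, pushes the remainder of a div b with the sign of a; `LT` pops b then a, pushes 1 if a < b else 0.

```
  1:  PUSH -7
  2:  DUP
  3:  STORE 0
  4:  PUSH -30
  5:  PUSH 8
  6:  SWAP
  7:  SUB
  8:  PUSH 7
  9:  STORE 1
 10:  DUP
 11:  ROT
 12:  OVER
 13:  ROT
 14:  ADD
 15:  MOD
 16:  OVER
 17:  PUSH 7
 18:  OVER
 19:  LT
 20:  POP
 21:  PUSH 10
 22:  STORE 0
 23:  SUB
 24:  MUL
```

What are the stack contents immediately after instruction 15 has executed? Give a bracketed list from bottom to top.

[38, -7]

PUSH -7   -7
DUP       -7 -7
STORE 0   -7
PUSH -30  -7 -30
PUSH 8    -7 -30 8
SWAP      -7 8 -30
SUB       -7 38
PUSH 7    -7 38 7
STORE 1   -7 38
DUP       -7 38 38
ROT       38 38 -7
OVER      38 38 -7 38
ROT       38 -7 38 38
ADD       38 -7 76
MOD       38 -7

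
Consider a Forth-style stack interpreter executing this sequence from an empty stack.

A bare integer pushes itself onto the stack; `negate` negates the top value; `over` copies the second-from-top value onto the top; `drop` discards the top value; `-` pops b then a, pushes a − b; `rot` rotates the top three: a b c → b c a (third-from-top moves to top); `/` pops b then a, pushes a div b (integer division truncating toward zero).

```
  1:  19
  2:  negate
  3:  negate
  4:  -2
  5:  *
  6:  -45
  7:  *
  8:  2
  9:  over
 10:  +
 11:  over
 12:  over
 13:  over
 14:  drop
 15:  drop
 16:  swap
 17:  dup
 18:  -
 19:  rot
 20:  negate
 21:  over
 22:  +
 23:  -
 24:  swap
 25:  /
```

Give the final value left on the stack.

19      [19]
negate  [-19]
negate  [19]
-2      [19, -2]
*       [-38]
-45     [-38, -45]
*       [1710]
2       [1710, 2]
over    [1710, 2, 1710]
+       [1710, 1712]
over    [1710, 1712, 1710]
over    [1710, 1712, 1710, 1712]
over    [1710, 1712, 1710, 1712, 1710]
drop    [1710, 1712, 1710, 1712]
drop    [1710, 1712, 1710]
swap    [1710, 1710, 1712]
dup     [1710, 1710, 1712, 1712]
-       [1710, 1710, 0]
rot     [1710, 0, 1710]
negate  [1710, 0, -1710]
over    [1710, 0, -1710, 0]
+       [1710, 0, -1710]
-       [1710, 1710]
swap    [1710, 1710]
/       [1]

1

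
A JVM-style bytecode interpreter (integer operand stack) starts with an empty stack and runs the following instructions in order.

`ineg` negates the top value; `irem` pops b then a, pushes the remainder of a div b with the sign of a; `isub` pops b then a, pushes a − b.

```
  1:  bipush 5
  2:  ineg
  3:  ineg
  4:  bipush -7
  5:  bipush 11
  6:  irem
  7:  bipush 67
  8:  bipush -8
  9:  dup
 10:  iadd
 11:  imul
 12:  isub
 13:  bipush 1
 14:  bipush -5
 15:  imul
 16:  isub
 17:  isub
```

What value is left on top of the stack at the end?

bipush 5  : [5]
ineg      : [-5]
ineg      : [5]
bipush -7 : [5, -7]
bipush 11 : [5, -7, 11]
irem      : [5, -7]
bipush 67 : [5, -7, 67]
bipush -8 : [5, -7, 67, -8]
dup       : [5, -7, 67, -8, -8]
iadd      : [5, -7, 67, -16]
imul      : [5, -7, -1072]
isub      : [5, 1065]
bipush 1  : [5, 1065, 1]
bipush -5 : [5, 1065, 1, -5]
imul      : [5, 1065, -5]
isub      : [5, 1070]
isub      : [-1065]

-1065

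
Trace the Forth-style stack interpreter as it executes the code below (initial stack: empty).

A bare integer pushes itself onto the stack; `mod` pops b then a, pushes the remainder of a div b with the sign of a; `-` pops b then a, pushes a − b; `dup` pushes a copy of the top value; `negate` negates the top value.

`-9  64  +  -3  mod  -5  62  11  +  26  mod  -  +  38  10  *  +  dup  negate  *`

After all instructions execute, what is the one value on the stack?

-9     -> -9
64     -> -9 64
+      -> 55
-3     -> 55 -3
mod    -> 1
-5     -> 1 -5
62     -> 1 -5 62
11     -> 1 -5 62 11
+      -> 1 -5 73
26     -> 1 -5 73 26
mod    -> 1 -5 21
-      -> 1 -26
+      -> -25
38     -> -25 38
10     -> -25 38 10
*      -> -25 380
+      -> 355
dup    -> 355 355
negate -> 355 -355
*      -> -126025

-126025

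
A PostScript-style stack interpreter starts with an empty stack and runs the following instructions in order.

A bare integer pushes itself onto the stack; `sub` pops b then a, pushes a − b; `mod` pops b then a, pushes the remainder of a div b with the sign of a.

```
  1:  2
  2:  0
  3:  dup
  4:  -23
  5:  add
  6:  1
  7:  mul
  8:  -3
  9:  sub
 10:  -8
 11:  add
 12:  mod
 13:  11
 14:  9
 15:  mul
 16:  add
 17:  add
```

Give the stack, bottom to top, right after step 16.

2   : [2]
0   : [2, 0]
dup : [2, 0, 0]
-23 : [2, 0, 0, -23]
add : [2, 0, -23]
1   : [2, 0, -23, 1]
mul : [2, 0, -23]
-3  : [2, 0, -23, -3]
sub : [2, 0, -20]
-8  : [2, 0, -20, -8]
add : [2, 0, -28]
mod : [2, 0]
11  : [2, 0, 11]
9   : [2, 0, 11, 9]
mul : [2, 0, 99]
add : [2, 99]

[2, 99]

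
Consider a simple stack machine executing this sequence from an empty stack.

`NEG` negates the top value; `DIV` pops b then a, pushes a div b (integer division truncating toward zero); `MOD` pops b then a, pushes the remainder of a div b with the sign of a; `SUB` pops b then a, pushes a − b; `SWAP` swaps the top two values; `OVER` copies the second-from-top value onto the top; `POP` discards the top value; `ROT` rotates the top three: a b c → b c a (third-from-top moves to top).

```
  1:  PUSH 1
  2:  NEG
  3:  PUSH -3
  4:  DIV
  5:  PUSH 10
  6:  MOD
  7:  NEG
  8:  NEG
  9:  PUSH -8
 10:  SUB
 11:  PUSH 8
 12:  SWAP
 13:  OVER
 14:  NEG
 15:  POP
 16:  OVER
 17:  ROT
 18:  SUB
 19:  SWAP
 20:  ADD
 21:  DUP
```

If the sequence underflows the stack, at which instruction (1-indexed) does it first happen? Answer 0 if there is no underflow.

PUSH 1  -> 1
NEG     -> -1
PUSH -3 -> -1 -3
DIV     -> 0
PUSH 10 -> 0 10
MOD     -> 0
NEG     -> 0
NEG     -> 0
PUSH -8 -> 0 -8
SUB     -> 8
PUSH 8  -> 8 8
SWAP    -> 8 8
OVER    -> 8 8 8
NEG     -> 8 8 -8
POP     -> 8 8
OVER    -> 8 8 8
ROT     -> 8 8 8
SUB     -> 8 0
SWAP    -> 0 8
ADD     -> 8
DUP     -> 8 8

0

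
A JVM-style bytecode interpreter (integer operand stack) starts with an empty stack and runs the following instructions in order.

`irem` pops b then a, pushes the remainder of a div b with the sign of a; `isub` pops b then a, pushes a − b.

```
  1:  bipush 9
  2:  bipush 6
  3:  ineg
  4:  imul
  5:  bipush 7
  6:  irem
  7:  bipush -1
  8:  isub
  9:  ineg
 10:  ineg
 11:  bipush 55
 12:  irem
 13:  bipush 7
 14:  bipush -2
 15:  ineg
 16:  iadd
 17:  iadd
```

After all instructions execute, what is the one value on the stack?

5

bipush 9  : 9
bipush 6  : 9 6
ineg      : 9 -6
imul      : -54
bipush 7  : -54 7
irem      : -5
bipush -1 : -5 -1
isub      : -4
ineg      : 4
ineg      : -4
bipush 55 : -4 55
irem      : -4
bipush 7  : -4 7
bipush -2 : -4 7 -2
ineg      : -4 7 2
iadd      : -4 9
iadd      : 5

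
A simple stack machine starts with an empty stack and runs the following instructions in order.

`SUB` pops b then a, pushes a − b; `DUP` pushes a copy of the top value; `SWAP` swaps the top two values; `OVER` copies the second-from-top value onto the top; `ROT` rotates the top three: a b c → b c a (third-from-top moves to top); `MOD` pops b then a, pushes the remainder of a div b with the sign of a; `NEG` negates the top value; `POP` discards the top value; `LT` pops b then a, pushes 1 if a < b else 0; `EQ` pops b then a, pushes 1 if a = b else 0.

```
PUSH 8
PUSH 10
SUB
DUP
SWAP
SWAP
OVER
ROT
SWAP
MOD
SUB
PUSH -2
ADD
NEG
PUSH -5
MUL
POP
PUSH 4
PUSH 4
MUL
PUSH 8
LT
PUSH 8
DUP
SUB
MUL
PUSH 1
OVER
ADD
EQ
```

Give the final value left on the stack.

0

PUSH 8   [8]
PUSH 10  [8, 10]
SUB      [-2]
DUP      [-2, -2]
SWAP     [-2, -2]
SWAP     [-2, -2]
OVER     [-2, -2, -2]
ROT      [-2, -2, -2]
SWAP     [-2, -2, -2]
MOD      [-2, 0]
SUB      [-2]
PUSH -2  [-2, -2]
ADD      [-4]
NEG      [4]
PUSH -5  [4, -5]
MUL      [-20]
POP      []
PUSH 4   [4]
PUSH 4   [4, 4]
MUL      [16]
PUSH 8   [16, 8]
LT       [0]
PUSH 8   [0, 8]
DUP      [0, 8, 8]
SUB      [0, 0]
MUL      [0]
PUSH 1   [0, 1]
OVER     [0, 1, 0]
ADD      [0, 1]
EQ       [0]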